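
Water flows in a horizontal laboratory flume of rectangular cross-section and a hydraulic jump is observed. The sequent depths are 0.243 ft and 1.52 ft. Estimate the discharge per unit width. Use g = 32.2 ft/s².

For a rectangular channel the momentum equation gives q² = ½·g·y₁·y₂·(y₁ + y₂) = ½×32.2×0.243×1.52×1.76 = 10.5.
q = √10.5 = 3.24 ft²/s.

q = 3.24 ft²/s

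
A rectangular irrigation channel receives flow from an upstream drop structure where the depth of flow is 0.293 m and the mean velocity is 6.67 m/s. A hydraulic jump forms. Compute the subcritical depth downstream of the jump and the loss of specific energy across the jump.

Fr₁ = V₁/√(g·y₁) = 6.67/√(9.81×0.293) = 3.93.
Conjugate-depth relation: y₂/y₁ = ½[√(1 + 8Fr₁²) − 1] = ½[√124.8 − 1] = 5.09.
y₂ = 5.09 × 0.293 = 1.49 m.
q = V₁·y₁ = 6.67 × 0.293 = 1.95 m²/s. V₂ = q/y₂ = 1.95/1.49 = 1.31 m/s. E₁ = y₁ + V₁²/2g = 2.56 m; E₂ = y₂ + V₂²/2g = 1.58 m. ΔE = E₁ − E₂ = 0.983 m.

y₂ = 1.49 m; ΔE = 0.983 m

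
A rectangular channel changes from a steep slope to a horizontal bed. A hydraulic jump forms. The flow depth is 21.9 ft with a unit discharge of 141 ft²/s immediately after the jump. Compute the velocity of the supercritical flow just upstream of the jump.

V₁ = 60.6 ft/s

V₂ = q/y₂ = 141/21.9 = 6.44 ft/s; Fr₂ = V₂/√(g·y₂) = 0.242.
Applying the sequent-depth relation in reverse, y₁/y₂ = ½[√(1 + 8Fr₂²) − 1] = ½[√1.470 − 1] = 0.106.
y₁ = 0.106 × 21.9 = 2.33 ft.
V₁ = q/y₁ = 141/2.33 = 60.6 ft/s.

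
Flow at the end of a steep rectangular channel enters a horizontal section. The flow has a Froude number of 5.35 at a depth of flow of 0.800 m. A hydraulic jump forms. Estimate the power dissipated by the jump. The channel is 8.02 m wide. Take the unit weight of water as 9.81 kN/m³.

Fr₁ = 5.35 (given).
From the momentum equation for a rectangular channel, y₂/y₁ = ½[√(1 + 8Fr₁²) − 1] = ½[√230.0 − 1] = 7.08.
y₂ = 7.08 × 0.800 = 5.67 m.
V₁ = Fr₁·√(g·y₁) = 5.35×√(9.81×0.800) = 15.0 m/s; q = V₁·y₁ = 12.0 m²/s. V₂ = q/y₂ = 12.0/5.67 = 2.12 m/s. E₁ = y₁ + V₁²/2g = 12.2 m; E₂ = y₂ + V₂²/2g = 5.89 m. ΔE = E₁ − E₂ = 6.35 m.
Q = q·b = 12.0 × 8.02 = 96.2 m³/s. P = γ·Q·ΔE = 9.81 × 96.2 × 6.35 = 5995 kW.

P = 5995 kW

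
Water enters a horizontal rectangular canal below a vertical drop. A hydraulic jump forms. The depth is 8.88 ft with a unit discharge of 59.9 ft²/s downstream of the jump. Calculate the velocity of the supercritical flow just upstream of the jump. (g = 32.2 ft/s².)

V₁ = 26.6 ft/s

V₂ = q/y₂ = 59.9/8.88 = 6.75 ft/s; Fr₂ = V₂/√(g·y₂) = 0.399.
From the momentum equation (using Fr₂), y₁/y₂ = ½[√(1 + 8Fr₂²) − 1] = ½[√2.273 − 1] = 0.254.
y₁ = 0.254 × 8.88 = 2.25 ft.
V₁ = q/y₁ = 59.9/2.25 = 26.6 ft/s.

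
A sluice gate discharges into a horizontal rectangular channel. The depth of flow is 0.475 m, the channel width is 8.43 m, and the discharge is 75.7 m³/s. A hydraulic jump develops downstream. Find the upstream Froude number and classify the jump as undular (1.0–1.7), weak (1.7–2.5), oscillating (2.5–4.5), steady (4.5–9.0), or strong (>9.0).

q = Q/b = 75.7/8.43 = 8.98 m²/s; V₁ = q/y₁ = 18.9 m/s. Fr₁ = V₁/√(g·y₁) = 8.76.
Fr₁ = 8.76 lies in the steady range.

Fr₁ = 8.76; steady jump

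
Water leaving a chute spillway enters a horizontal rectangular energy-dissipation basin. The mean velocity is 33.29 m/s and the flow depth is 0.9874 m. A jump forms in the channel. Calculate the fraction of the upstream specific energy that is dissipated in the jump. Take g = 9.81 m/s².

Fr₁ = V₁/√(g·y₁) = 33.29/√(9.81×0.9874) = 10.70.
From the momentum equation for a rectangular channel, y₂/y₁ = ½[√(1 + 8Fr₁²) − 1] = ½[√916.28 − 1] = 14.64.
y₂ = 14.64 × 0.9874 = 14.45 m.
E₁ = y₁ + V₁²/2g = 57.47 m. ΔE = (y₂ − y₁)³/(4y₁y₂) = 42.76 m. ΔE/E₁ = 42.76/57.47 = 0.744.

ΔE/E₁ = 0.744 (74.4%)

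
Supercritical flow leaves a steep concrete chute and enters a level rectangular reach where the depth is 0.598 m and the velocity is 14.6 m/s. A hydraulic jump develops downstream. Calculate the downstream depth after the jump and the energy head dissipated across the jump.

Fr₁ = V₁/√(g·y₁) = 14.6/√(9.81×0.598) = 6.03.
Bélanger equation: y₂/y₁ = ½[√(1 + 8Fr₁²) − 1] = ½[√291.7 − 1] = 8.04.
y₂ = 8.04 × 0.598 = 4.81 m.
q = V₁·y₁ = 14.6 × 0.598 = 8.73 m²/s. V₂ = q/y₂ = 8.73/4.81 = 1.82 m/s. E₁ = y₁ + V₁²/2g = 11.5 m; E₂ = y₂ + V₂²/2g = 4.98 m. ΔE = E₁ − E₂ = 6.49 m.

y₂ = 4.81 m; ΔE = 6.49 m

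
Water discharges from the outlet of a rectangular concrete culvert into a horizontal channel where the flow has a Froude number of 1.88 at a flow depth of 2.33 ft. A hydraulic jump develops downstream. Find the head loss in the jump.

ΔE = 0.463 ft

Fr₁ = 1.88 (given).
From the momentum equation for a rectangular channel, y₂/y₁ = ½[√(1 + 8Fr₁²) − 1] = ½[√29.28 − 1] = 2.21.
y₂ = 2.21 × 2.33 = 5.14 ft.
V₁ = Fr₁·√(g·y₁) = 1.88×√(32.2×2.33) = 16.3 ft/s; q = V₁·y₁ = 37.9 ft²/s. V₂ = q/y₂ = 37.9/5.14 = 7.38 ft/s. E₁ = y₁ + V₁²/2g = 6.45 ft; E₂ = y₂ + V₂²/2g = 5.99 ft. ΔE = E₁ − E₂ = 0.463 ft.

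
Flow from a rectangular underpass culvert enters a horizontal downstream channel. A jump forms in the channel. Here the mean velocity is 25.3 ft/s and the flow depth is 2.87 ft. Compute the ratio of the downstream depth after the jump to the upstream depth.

Fr₁ = V₁/√(g·y₁) = 25.3/√(32.2×2.87) = 2.63.
From the momentum equation for a rectangular channel, y₂/y₁ = ½[√(1 + 8Fr₁²) − 1] = ½[√56.41 − 1] = 3.26.

y₂/y₁ = 3.26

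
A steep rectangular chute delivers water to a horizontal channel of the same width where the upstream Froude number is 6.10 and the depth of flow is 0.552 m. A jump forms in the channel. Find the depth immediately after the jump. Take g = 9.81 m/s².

Fr₁ = 6.10 (given).
From the momentum equation for a rectangular channel, y₂/y₁ = ½[√(1 + 8Fr₁²) − 1] = ½[√298.7 − 1] = 8.14.
y₂ = 8.14 × 0.552 = 4.49 m.

y₂ = 4.49 m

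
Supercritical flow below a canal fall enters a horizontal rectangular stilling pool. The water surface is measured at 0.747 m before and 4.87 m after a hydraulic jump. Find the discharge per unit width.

For a rectangular channel the momentum equation gives q² = ½·g·y₁·y₂·(y₁ + y₂) = ½×9.81×0.747×4.87×5.62 = 100.
q = √100 = 10.0 m²/s.

q = 10.0 m²/s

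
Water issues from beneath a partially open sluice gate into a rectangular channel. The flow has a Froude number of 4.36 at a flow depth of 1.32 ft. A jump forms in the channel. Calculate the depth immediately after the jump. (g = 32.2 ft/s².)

Fr₁ = 4.36 (given).
Conjugate-depth relation: y₂/y₁ = ½[√(1 + 8Fr₁²) − 1] = ½[√153.1 − 1] = 5.69.
y₂ = 5.69 × 1.32 = 7.51 ft.

y₂ = 7.51 ft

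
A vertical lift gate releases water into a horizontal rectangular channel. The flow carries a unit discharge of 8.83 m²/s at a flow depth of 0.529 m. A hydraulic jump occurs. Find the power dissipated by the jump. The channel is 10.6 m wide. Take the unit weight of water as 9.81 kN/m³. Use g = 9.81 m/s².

V₁ = q/y₁ = 8.83/0.529 = 16.7 m/s. Fr₁ = V₁/√(g·y₁) = 16.7/√(9.81×0.529) = 7.33.
By Bélanger, y₂/y₁ = ½[√(1 + 8Fr₁²) − 1] = ½[√430.5 − 1] = 9.87.
y₂ = 9.87 × 0.529 = 5.22 m.
V₂ = q/y₂ = 8.83/5.22 = 1.69 m/s. E₁ = y₁ + V₁²/2g = 14.7 m; E₂ = y₂ + V₂²/2g = 5.37 m. ΔE = E₁ − E₂ = 9.36 m.
Q = q·b = 8.83 × 10.6 = 93.6 m³/s. P = γ·Q·ΔE = 9.81 × 93.6 × 9.36 = 8595 kW.

P = 8595 kW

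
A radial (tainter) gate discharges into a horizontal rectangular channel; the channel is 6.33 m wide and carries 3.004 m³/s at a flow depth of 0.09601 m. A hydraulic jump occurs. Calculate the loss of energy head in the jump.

ΔE = 0.6685 m

q = Q/b = 3.004/6.33 = 0.4746 m²/s; V₁ = q/y₁ = 4.943 m/s. Fr₁ = V₁/√(g·y₁) = 5.093.
Conjugate-depth relation: y₂/y₁ = ½[√(1 + 8Fr₁²) − 1] = ½[√208.52 − 1] = 6.720.
y₂ = 6.720 × 0.09601 = 0.6452 m.
V₂ = q/y₂ = 0.4746/0.6452 = 0.7355 m/s. E₁ = y₁ + V₁²/2g = 1.341 m; E₂ = y₂ + V₂²/2g = 0.6728 m. ΔE = E₁ − E₂ = 0.6685 m.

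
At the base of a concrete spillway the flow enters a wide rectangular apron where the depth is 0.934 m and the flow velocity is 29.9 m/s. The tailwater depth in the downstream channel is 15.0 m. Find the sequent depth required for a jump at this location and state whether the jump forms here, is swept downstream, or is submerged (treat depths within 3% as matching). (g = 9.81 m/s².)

Fr₁ = V₁/√(g·y₁) = 29.9/√(9.81×0.934) = 9.88.
Conjugate-depth relation: y₂/y₁ = ½[√(1 + 8Fr₁²) − 1] = ½[√781.6 − 1] = 13.5.
y₂ = 13.5 × 0.934 = 12.6 m.
Tailwater y_tw = 15.0 m: y_tw > y₂, so the jump is submerged.

y₂ = 12.6 m; the jump is submerged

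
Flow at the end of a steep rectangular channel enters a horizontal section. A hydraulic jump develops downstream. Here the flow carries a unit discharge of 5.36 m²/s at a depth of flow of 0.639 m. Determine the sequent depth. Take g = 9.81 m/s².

y₂ = 2.72 m

V₁ = q/y₁ = 5.36/0.639 = 8.39 m/s. Fr₁ = V₁/√(g·y₁) = 8.39/√(9.81×0.639) = 3.35.
Conjugate-depth relation: y₂/y₁ = ½[√(1 + 8Fr₁²) − 1] = ½[√90.79 − 1] = 4.26.
y₂ = 4.26 × 0.639 = 2.72 m.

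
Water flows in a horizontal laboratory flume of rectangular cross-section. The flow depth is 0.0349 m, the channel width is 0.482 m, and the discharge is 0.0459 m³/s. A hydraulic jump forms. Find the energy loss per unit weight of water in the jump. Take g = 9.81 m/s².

q = Q/b = 0.0459/0.482 = 0.0952 m²/s; V₁ = q/y₁ = 2.73 m/s. Fr₁ = V₁/√(g·y₁) = 4.66.
From the momentum equation for a rectangular channel, y₂/y₁ = ½[√(1 + 8Fr₁²) − 1] = ½[√175.0 − 1] = 6.11.
y₂ = 6.11 × 0.0349 = 0.213 m.
V₂ = q/y₂ = 0.0952/0.213 = 0.446 m/s. E₁ = y₁ + V₁²/2g = 0.414 m; E₂ = y₂ + V₂²/2g = 0.224 m. ΔE = E₁ − E₂ = 0.191 m.

ΔE = 0.191 m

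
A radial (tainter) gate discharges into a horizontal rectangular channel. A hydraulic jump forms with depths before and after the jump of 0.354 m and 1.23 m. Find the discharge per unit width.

q = 1.84 m²/s

For a rectangular channel the momentum equation gives q² = ½·g·y₁·y₂·(y₁ + y₂) = ½×9.81×0.354×1.23×1.58 = 3.38.
q = √3.38 = 1.84 m²/s.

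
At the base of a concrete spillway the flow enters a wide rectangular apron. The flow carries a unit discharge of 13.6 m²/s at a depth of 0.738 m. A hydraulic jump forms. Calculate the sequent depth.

V₁ = q/y₁ = 13.6/0.738 = 18.4 m/s. Fr₁ = V₁/√(g·y₁) = 18.4/√(9.81×0.738) = 6.85.
Bélanger equation: y₂/y₁ = ½[√(1 + 8Fr₁²) − 1] = ½[√376.3 − 1] = 9.20.
y₂ = 9.20 × 0.738 = 6.79 m.

y₂ = 6.79 m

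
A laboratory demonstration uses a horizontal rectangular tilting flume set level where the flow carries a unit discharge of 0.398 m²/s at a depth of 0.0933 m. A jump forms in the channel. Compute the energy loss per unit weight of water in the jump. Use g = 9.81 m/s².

V₁ = q/y₁ = 0.398/0.0933 = 4.27 m/s. Fr₁ = V₁/√(g·y₁) = 4.27/√(9.81×0.0933) = 4.46.
Conjugate-depth relation: y₂/y₁ = ½[√(1 + 8Fr₁²) − 1] = ½[√160.1 − 1] = 5.83.
y₂ = 5.83 × 0.0933 = 0.544 m.
Head loss: ΔE = (y₂ − y₁)³/(4y₁y₂) = (0.544 − 0.0933)³/(4×0.0933×0.544) = 0.0913/0.203 = 0.450 m.

ΔE = 0.450 m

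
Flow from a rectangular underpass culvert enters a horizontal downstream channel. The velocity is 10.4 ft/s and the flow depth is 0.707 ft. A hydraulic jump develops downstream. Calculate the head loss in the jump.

Fr₁ = V₁/√(g·y₁) = 10.4/√(32.2×0.707) = 2.18.
Bélanger equation: y₂/y₁ = ½[√(1 + 8Fr₁²) − 1] = ½[√39.01 − 1] = 2.62.
y₂ = 2.62 × 0.707 = 1.85 ft.
Head loss: ΔE = (y₂ − y₁)³/(4y₁y₂) = (1.85 − 0.707)³/(4×0.707×1.85) = 1.51/5.24 = 0.288 ft.

ΔE = 0.288 ft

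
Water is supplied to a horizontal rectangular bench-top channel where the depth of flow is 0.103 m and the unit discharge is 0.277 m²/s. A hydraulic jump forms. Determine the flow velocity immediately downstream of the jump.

V₁ = q/y₁ = 0.277/0.103 = 2.69 m/s. Fr₁ = V₁/√(g·y₁) = 2.69/√(9.81×0.103) = 2.68.
Bélanger equation: y₂/y₁ = ½[√(1 + 8Fr₁²) − 1] = ½[√58.26 − 1] = 3.32.
y₂ = 3.32 × 0.103 = 0.342 m.
V₂ = q/y₂ = 0.277/0.342 = 0.811 m/s.

V₂ = 0.811 m/s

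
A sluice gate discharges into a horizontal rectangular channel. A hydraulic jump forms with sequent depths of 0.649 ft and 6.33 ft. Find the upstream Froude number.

Fr₁ = 7.24

For a rectangular channel the momentum equation gives q² = ½·g·y₁·y₂·(y₁ + y₂) = ½×32.2×0.649×6.33×6.98 = 462.
q = √462 = 21.5 ft²/s.
V₁ = q/y₁ = 33.1 ft/s; Fr₁ = V₁/√(g·y₁) = 7.24.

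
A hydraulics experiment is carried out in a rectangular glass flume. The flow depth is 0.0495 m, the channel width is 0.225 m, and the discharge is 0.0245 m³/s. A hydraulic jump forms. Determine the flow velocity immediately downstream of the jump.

V₂ = 0.551 m/s

q = Q/b = 0.0245/0.225 = 0.109 m²/s; V₁ = q/y₁ = 2.20 m/s. Fr₁ = V₁/√(g·y₁) = 3.16.
From the momentum equation for a rectangular channel, y₂/y₁ = ½[√(1 + 8Fr₁²) − 1] = ½[√80.72 − 1] = 3.99.
y₂ = 3.99 × 0.0495 = 0.198 m.
V₂ = q/y₂ = 0.109/0.198 = 0.551 m/s.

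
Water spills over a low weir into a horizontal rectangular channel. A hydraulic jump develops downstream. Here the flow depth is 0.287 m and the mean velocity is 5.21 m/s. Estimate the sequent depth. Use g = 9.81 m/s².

y₂ = 1.12 m

Fr₁ = V₁/√(g·y₁) = 5.21/√(9.81×0.287) = 3.11.
From the momentum equation for a rectangular channel, y₂/y₁ = ½[√(1 + 8Fr₁²) − 1] = ½[√78.13 − 1] = 3.92.
y₂ = 3.92 × 0.287 = 1.12 m.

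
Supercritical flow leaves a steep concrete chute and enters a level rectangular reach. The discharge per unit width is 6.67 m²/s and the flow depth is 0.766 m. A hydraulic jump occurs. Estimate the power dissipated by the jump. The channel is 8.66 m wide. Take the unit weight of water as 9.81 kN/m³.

P = 743 kW

V₁ = q/y₁ = 6.67/0.766 = 8.71 m/s. Fr₁ = V₁/√(g·y₁) = 8.71/√(9.81×0.766) = 3.18.
By Bélanger, y₂/y₁ = ½[√(1 + 8Fr₁²) − 1] = ½[√81.72 − 1] = 4.02.
y₂ = 4.02 × 0.766 = 3.08 m.
Head loss: ΔE = (y₂ − y₁)³/(4y₁y₂) = (3.08 − 0.766)³/(4×0.766×3.08) = 12.4/9.43 = 1.31 m.
Q = q·b = 6.67 × 8.66 = 57.8 m³/s. P = γ·Q·ΔE = 9.81 × 57.8 × 1.31 = 743 kW.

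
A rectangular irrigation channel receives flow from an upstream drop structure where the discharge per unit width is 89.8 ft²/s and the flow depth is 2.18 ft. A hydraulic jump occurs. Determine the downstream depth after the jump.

V₁ = q/y₁ = 89.8/2.18 = 41.2 ft/s. Fr₁ = V₁/√(g·y₁) = 41.2/√(32.2×2.18) = 4.92.
Sequent-depth ratio: y₂/y₁ = ½[√(1 + 8Fr₁²) − 1] = ½[√194.4 − 1] = 6.47.
y₂ = 6.47 × 2.18 = 14.1 ft.

y₂ = 14.1 ft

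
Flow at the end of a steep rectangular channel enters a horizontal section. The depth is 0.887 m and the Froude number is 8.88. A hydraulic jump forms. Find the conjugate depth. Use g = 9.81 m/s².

Fr₁ = 8.88 (given).
Conjugate-depth relation: y₂/y₁ = ½[√(1 + 8Fr₁²) − 1] = ½[√631.8 − 1] = 12.1.
y₂ = 12.1 × 0.887 = 10.7 m.

y₂ = 10.7 m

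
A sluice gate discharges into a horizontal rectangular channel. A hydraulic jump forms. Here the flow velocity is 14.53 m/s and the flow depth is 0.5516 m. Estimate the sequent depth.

Fr₁ = V₁/√(g·y₁) = 14.53/√(9.81×0.5516) = 6.246.
Sequent-depth ratio: y₂/y₁ = ½[√(1 + 8Fr₁²) − 1] = ½[√313.12 − 1] = 8.348.
y₂ = 8.348 × 0.5516 = 4.605 m.

y₂ = 4.605 m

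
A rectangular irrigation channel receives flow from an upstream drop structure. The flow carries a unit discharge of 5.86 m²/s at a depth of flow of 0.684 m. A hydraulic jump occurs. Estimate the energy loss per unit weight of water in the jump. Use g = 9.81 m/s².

V₁ = q/y₁ = 5.86/0.684 = 8.57 m/s. Fr₁ = V₁/√(g·y₁) = 8.57/√(9.81×0.684) = 3.31.
Bélanger equation: y₂/y₁ = ½[√(1 + 8Fr₁²) − 1] = ½[√88.51 − 1] = 4.20.
y₂ = 4.20 × 0.684 = 2.88 m.
Head loss: ΔE = (y₂ − y₁)³/(4y₁y₂) = (2.88 − 0.684)³/(4×0.684×2.88) = 10.5/7.87 = 1.34 m.

ΔE = 1.34 m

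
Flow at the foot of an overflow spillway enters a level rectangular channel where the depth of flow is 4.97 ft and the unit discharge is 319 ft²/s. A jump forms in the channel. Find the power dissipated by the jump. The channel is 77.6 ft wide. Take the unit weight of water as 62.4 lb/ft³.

V₁ = q/y₁ = 319/4.97 = 64.2 ft/s. Fr₁ = V₁/√(g·y₁) = 64.2/√(32.2×4.97) = 5.07.
Bélanger equation: y₂/y₁ = ½[√(1 + 8Fr₁²) − 1] = ½[√206.9 − 1] = 6.69.
y₂ = 6.69 × 4.97 = 33.3 ft.
V₂ = q/y₂ = 319/33.3 = 9.59 ft/s. E₁ = y₁ + V₁²/2g = 68.9 ft; E₂ = y₂ + V₂²/2g = 34.7 ft. ΔE = E₁ − E₂ = 34.2 ft.
Q = q·b = 319 × 77.6 = 24754 cfs. P = γ·Q·ΔE/550 = 62.4 × 24754 × 34.2 / 550 = 96191 hp.

P = 96191 hp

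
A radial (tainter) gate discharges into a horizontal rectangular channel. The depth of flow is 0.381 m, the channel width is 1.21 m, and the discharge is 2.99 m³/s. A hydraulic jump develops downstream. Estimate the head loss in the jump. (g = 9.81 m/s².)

ΔE = 0.780 m

q = Q/b = 2.99/1.21 = 2.47 m²/s; V₁ = q/y₁ = 6.49 m/s. Fr₁ = V₁/√(g·y₁) = 3.35.
Bélanger equation: y₂/y₁ = ½[√(1 + 8Fr₁²) − 1] = ½[√91.04 − 1] = 4.27.
y₂ = 4.27 × 0.381 = 1.63 m.
V₂ = q/y₂ = 2.47/1.63 = 1.52 m/s. E₁ = y₁ + V₁²/2g = 2.52 m; E₂ = y₂ + V₂²/2g = 1.74 m. ΔE = E₁ − E₂ = 0.780 m.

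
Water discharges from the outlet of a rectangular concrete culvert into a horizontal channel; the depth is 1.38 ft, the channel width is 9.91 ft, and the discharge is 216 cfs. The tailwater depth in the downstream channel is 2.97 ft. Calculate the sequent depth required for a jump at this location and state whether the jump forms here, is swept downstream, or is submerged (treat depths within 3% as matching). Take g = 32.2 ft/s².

y₂ = 3.99 ft; the jump is swept downstream

q = Q/b = 216/9.91 = 21.8 ft²/s; V₁ = q/y₁ = 15.8 ft/s. Fr₁ = V₁/√(g·y₁) = 2.37.
Bélanger equation: y₂/y₁ = ½[√(1 + 8Fr₁²) − 1] = ½[√45.91 − 1] = 2.89.
y₂ = 2.89 × 1.38 = 3.99 ft.
Tailwater y_tw = 2.97 ft: y_tw < y₂, so the jump is swept downstream.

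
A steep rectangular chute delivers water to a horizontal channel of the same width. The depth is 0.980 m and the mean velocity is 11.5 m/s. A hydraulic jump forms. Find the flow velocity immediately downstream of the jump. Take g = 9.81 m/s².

Fr₁ = V₁/√(g·y₁) = 11.5/√(9.81×0.980) = 3.71.
Sequent-depth ratio: y₂/y₁ = ½[√(1 + 8Fr₁²) − 1] = ½[√111.1 − 1] = 4.77.
y₂ = 4.77 × 0.980 = 4.67 m.
q = V₁·y₁ = 11.5 × 0.980 = 11.3 m²/s.
V₂ = q/y₂ = 11.3/4.67 = 2.41 m/s.

V₂ = 2.41 m/s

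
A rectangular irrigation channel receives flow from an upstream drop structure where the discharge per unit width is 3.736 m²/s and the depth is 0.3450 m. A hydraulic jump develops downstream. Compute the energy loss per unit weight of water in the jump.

ΔE = 3.520 m

V₁ = q/y₁ = 3.736/0.3450 = 10.83 m/s. Fr₁ = V₁/√(g·y₁) = 10.83/√(9.81×0.3450) = 5.886.
Sequent-depth ratio: y₂/y₁ = ½[√(1 + 8Fr₁²) − 1] = ½[√278.19 − 1] = 7.840.
y₂ = 7.840 × 0.3450 = 2.705 m.
Head loss: ΔE = (y₂ − y₁)³/(4y₁y₂) = (2.705 − 0.3450)³/(4×0.3450×2.705) = 13.14/3.732 = 3.520 m.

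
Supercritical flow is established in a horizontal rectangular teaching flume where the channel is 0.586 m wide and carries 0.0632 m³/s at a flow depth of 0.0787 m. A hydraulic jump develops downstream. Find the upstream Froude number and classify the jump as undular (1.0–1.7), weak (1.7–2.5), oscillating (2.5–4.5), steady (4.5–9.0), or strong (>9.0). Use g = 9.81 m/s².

q = Q/b = 0.0632/0.586 = 0.108 m²/s; V₁ = q/y₁ = 1.37 m/s. Fr₁ = V₁/√(g·y₁) = 1.56.
Fr₁ = 1.56 lies in the undular range.

Fr₁ = 1.56; undular jump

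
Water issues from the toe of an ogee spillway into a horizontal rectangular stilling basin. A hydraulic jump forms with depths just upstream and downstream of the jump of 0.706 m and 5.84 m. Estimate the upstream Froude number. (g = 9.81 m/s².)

For a rectangular channel the momentum equation gives q² = ½·g·y₁·y₂·(y₁ + y₂) = ½×9.81×0.706×5.84×6.55 = 132.
q = √132 = 11.5 m²/s.
V₁ = q/y₁ = 16.3 m/s; Fr₁ = V₁/√(g·y₁) = 6.19.

Fr₁ = 6.19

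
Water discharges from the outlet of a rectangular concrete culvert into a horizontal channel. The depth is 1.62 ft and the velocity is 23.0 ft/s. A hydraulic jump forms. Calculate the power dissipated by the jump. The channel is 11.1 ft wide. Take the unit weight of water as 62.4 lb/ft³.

Fr₁ = V₁/√(g·y₁) = 23.0/√(32.2×1.62) = 3.18.
Bélanger equation: y₂/y₁ = ½[√(1 + 8Fr₁²) − 1] = ½[√82.13 − 1] = 4.03.
y₂ = 4.03 × 1.62 = 6.53 ft.
q = V₁·y₁ = 23.0 × 1.62 = 37.3 ft²/s. V₂ = q/y₂ = 37.3/6.53 = 5.71 ft/s. E₁ = y₁ + V₁²/2g = 9.83 ft; E₂ = y₂ + V₂²/2g = 7.04 ft. ΔE = E₁ − E₂ = 2.80 ft.
Q = q·b = 37.3 × 11.1 = 414 cfs. P = γ·Q·ΔE/550 = 62.4 × 414 × 2.80 / 550 = 131 hp.

P = 131 hp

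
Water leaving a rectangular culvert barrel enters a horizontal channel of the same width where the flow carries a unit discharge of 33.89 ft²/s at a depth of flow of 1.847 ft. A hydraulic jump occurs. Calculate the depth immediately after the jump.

V₁ = q/y₁ = 33.89/1.847 = 18.35 ft/s. Fr₁ = V₁/√(g·y₁) = 18.35/√(32.2×1.847) = 2.379.
Conjugate-depth relation: y₂/y₁ = ½[√(1 + 8Fr₁²) − 1] = ½[√46.287 − 1] = 2.902.
y₂ = 2.902 × 1.847 = 5.360 ft.

y₂ = 5.360 ft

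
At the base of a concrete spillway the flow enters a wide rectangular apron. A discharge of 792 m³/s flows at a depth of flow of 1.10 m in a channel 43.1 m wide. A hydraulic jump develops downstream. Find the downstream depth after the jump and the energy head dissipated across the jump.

y₂ = 7.38 m; ΔE = 7.63 m

q = Q/b = 792/43.1 = 18.4 m²/s; V₁ = q/y₁ = 16.7 m/s. Fr₁ = V₁/√(g·y₁) = 5.09.
Conjugate-depth relation: y₂/y₁ = ½[√(1 + 8Fr₁²) − 1] = ½[√207.9 − 1] = 6.71.
y₂ = 6.71 × 1.10 = 7.38 m.
Head loss: ΔE = (y₂ − y₁)³/(4y₁y₂) = (7.38 − 1.10)³/(4×1.10×7.38) = 248/32.5 = 7.63 m.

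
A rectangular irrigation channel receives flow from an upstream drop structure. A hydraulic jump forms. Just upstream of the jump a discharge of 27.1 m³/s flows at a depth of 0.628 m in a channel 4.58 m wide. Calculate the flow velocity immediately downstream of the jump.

q = Q/b = 27.1/4.58 = 5.92 m²/s; V₁ = q/y₁ = 9.42 m/s. Fr₁ = V₁/√(g·y₁) = 3.80.
Conjugate-depth relation: y₂/y₁ = ½[√(1 + 8Fr₁²) − 1] = ½[√116.3 − 1] = 4.89.
y₂ = 4.89 × 0.628 = 3.07 m.
V₂ = q/y₂ = 5.92/3.07 = 1.93 m/s.

V₂ = 1.93 m/s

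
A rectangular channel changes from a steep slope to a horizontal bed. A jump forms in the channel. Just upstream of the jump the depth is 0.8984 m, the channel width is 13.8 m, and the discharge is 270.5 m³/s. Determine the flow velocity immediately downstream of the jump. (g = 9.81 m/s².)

q = Q/b = 270.5/13.8 = 19.60 m²/s; V₁ = q/y₁ = 21.82 m/s. Fr₁ = V₁/√(g·y₁) = 7.349.
From the momentum equation for a rectangular channel, y₂/y₁ = ½[√(1 + 8Fr₁²) − 1] = ½[√433.10 − 1] = 9.906.
y₂ = 9.906 × 0.8984 = 8.899 m.
V₂ = q/y₂ = 19.60/8.899 = 2.203 m/s.

V₂ = 2.203 m/s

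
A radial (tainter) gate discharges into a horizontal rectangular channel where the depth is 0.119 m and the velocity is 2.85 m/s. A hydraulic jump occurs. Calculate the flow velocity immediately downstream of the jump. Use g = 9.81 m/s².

V₂ = 0.873 m/s

Fr₁ = V₁/√(g·y₁) = 2.85/√(9.81×0.119) = 2.64.
Sequent-depth ratio: y₂/y₁ = ½[√(1 + 8Fr₁²) − 1] = ½[√56.66 − 1] = 3.26.
y₂ = 3.26 × 0.119 = 0.388 m.
q = V₁·y₁ = 2.85 × 0.119 = 0.339 m²/s.
V₂ = q/y₂ = 0.339/0.388 = 0.873 m/s.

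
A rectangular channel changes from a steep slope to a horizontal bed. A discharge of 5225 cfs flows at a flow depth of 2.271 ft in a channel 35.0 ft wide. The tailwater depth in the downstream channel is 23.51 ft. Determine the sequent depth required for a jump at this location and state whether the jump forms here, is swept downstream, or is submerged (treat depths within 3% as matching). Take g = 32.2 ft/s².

q = Q/b = 5225/35.0 = 149.3 ft²/s; V₁ = q/y₁ = 65.74 ft/s. Fr₁ = V₁/√(g·y₁) = 7.687.
Bélanger equation: y₂/y₁ = ½[√(1 + 8Fr₁²) − 1] = ½[√473.74 − 1] = 10.38.
y₂ = 10.38 × 2.271 = 23.58 ft.
Tailwater y_tw = 23.51 ft: y_tw ≈ y₂, so the jump forms here.

y₂ = 23.58 ft; the jump forms here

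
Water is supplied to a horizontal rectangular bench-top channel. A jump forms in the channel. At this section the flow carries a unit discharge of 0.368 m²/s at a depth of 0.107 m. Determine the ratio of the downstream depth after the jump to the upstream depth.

y₂/y₁ = 4.27

V₁ = q/y₁ = 0.368/0.107 = 3.44 m/s. Fr₁ = V₁/√(g·y₁) = 3.44/√(9.81×0.107) = 3.36.
By Bélanger, y₂/y₁ = ½[√(1 + 8Fr₁²) − 1] = ½[√91.15 − 1] = 4.27.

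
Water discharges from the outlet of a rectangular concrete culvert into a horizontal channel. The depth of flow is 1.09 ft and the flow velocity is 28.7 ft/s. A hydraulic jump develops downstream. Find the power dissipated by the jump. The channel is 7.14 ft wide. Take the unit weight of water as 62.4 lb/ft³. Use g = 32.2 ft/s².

Fr₁ = V₁/√(g·y₁) = 28.7/√(32.2×1.09) = 4.84.
Bélanger equation: y₂/y₁ = ½[√(1 + 8Fr₁²) − 1] = ½[√188.7 − 1] = 6.37.
y₂ = 6.37 × 1.09 = 6.94 ft.
q = V₁·y₁ = 28.7 × 1.09 = 31.3 ft²/s. V₂ = q/y₂ = 31.3/6.94 = 4.51 ft/s. E₁ = y₁ + V₁²/2g = 13.9 ft; E₂ = y₂ + V₂²/2g = 7.26 ft. ΔE = E₁ − E₂ = 6.62 ft.
Q = q·b = 31.3 × 7.14 = 223 cfs. P = γ·Q·ΔE/550 = 62.4 × 223 × 6.62 / 550 = 168 hp.

P = 168 hp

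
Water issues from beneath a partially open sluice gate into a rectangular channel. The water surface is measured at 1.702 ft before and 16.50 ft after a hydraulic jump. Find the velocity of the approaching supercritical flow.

V₁ = 53.30 ft/s

For a rectangular channel the momentum equation gives q² = ½·g·y₁·y₂·(y₁ + y₂) = ½×32.2×1.702×16.50×18.20 = 8230.
q = √8230 = 90.72 ft²/s.
V₁ = q/y₁ = 90.72/1.702 = 53.30 ft/s.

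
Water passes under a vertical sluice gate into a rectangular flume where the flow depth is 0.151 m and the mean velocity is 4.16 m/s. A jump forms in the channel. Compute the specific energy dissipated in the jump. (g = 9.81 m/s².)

ΔE = 0.328 m

Fr₁ = V₁/√(g·y₁) = 4.16/√(9.81×0.151) = 3.42.
Bélanger equation: y₂/y₁ = ½[√(1 + 8Fr₁²) − 1] = ½[√94.46 − 1] = 4.36.
y₂ = 4.36 × 0.151 = 0.658 m.
q = V₁·y₁ = 4.16 × 0.151 = 0.628 m²/s. V₂ = q/y₂ = 0.628/0.658 = 0.954 m/s. E₁ = y₁ + V₁²/2g = 1.03 m; E₂ = y₂ + V₂²/2g = 0.705 m. ΔE = E₁ − E₂ = 0.328 m.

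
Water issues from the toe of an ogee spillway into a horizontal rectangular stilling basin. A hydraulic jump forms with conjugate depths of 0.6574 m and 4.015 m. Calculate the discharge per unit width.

q = 7.778 m²/s

For a rectangular channel the momentum equation gives q² = ½·g·y₁·y₂·(y₁ + y₂) = ½×9.81×0.6574×4.015×4.672 = 60.49.
q = √60.49 = 7.778 m²/s.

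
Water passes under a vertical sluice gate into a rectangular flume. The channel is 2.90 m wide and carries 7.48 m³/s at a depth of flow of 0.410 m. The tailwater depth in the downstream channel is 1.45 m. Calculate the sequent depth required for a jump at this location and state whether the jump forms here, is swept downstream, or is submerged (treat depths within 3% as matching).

q = Q/b = 7.48/2.90 = 2.58 m²/s; V₁ = q/y₁ = 6.29 m/s. Fr₁ = V₁/√(g·y₁) = 3.14.
Sequent-depth ratio: y₂/y₁ = ½[√(1 + 8Fr₁²) − 1] = ½[√79.72 − 1] = 3.96.
y₂ = 3.96 × 0.410 = 1.63 m.
Tailwater y_tw = 1.45 m: y_tw < y₂, so the jump is swept downstream.

y₂ = 1.63 m; the jump is swept downstream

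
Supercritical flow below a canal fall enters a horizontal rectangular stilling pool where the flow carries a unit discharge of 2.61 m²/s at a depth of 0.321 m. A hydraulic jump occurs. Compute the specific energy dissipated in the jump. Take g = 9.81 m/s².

V₁ = q/y₁ = 2.61/0.321 = 8.13 m/s. Fr₁ = V₁/√(g·y₁) = 8.13/√(9.81×0.321) = 4.58.
From the momentum equation for a rectangular channel, y₂/y₁ = ½[√(1 + 8Fr₁²) − 1] = ½[√169.0 − 1] = 6.00.
y₂ = 6.00 × 0.321 = 1.93 m.
V₂ = q/y₂ = 2.61/1.93 = 1.36 m/s. E₁ = y₁ + V₁²/2g = 3.69 m; E₂ = y₂ + V₂²/2g = 2.02 m. ΔE = E₁ − E₂ = 1.67 m.

ΔE = 1.67 m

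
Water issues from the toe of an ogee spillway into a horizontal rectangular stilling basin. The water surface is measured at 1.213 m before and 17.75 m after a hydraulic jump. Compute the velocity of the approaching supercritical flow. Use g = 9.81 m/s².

V₁ = 36.89 m/s

For a rectangular channel the momentum equation gives q² = ½·g·y₁·y₂·(y₁ + y₂) = ½×9.81×1.213×17.75×18.96 = 2003.
q = √2003 = 44.75 m²/s.
V₁ = q/y₁ = 44.75/1.213 = 36.89 m/s.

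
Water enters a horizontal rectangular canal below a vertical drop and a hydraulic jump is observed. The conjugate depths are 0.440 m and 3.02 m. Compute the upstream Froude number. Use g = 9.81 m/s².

Fr₁ = 5.19

For a rectangular channel the momentum equation gives q² = ½·g·y₁·y₂·(y₁ + y₂) = ½×9.81×0.440×3.02×3.46 = 22.6.
q = √22.6 = 4.75 m²/s.
V₁ = q/y₁ = 10.8 m/s; Fr₁ = V₁/√(g·y₁) = 5.19.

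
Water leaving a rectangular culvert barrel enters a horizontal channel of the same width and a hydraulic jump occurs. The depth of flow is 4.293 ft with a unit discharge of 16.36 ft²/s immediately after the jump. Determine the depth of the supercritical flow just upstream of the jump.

V₂ = q/y₂ = 16.36/4.293 = 3.811 ft/s; Fr₂ = V₂/√(g·y₂) = 0.3241.
Since the conjugate-depth ratio holds either way, y₁/y₂ = ½[√(1 + 8Fr₂²) − 1] = ½[√1.8405 − 1] = 0.1783.
y₁ = 0.1783 × 4.293 = 0.7655 ft.

y₁ = 0.7655 ft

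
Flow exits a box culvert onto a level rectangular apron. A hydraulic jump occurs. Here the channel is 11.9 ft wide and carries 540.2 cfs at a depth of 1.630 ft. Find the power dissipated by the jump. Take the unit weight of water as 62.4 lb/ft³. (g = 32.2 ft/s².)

q = Q/b = 540.2/11.9 = 45.39 ft²/s; V₁ = q/y₁ = 27.85 ft/s. Fr₁ = V₁/√(g·y₁) = 3.844.
Conjugate-depth relation: y₂/y₁ = ½[√(1 + 8Fr₁²) − 1] = ½[√119.22 − 1] = 4.959.
y₂ = 4.959 × 1.630 = 8.084 ft.
V₂ = q/y₂ = 45.39/8.084 = 5.616 ft/s. E₁ = y₁ + V₁²/2g = 13.67 ft; E₂ = y₂ + V₂²/2g = 8.573 ft. ΔE = E₁ − E₂ = 5.100 ft.
P = γ·Q·ΔE/550 = 62.4 × 540.2 × 5.100 / 550 = 312.6 hp.

P = 312.6 hp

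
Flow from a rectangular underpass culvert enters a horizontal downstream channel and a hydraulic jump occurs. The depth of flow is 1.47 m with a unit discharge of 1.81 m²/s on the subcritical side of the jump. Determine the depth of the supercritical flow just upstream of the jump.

y₁ = 0.262 m

V₂ = q/y₂ = 1.81/1.47 = 1.23 m/s; Fr₂ = V₂/√(g·y₂) = 0.324.
Applying the sequent-depth relation in reverse, y₁/y₂ = ½[√(1 + 8Fr₂²) − 1] = ½[√1.841 − 1] = 0.178.
y₁ = 0.178 × 1.47 = 0.262 m.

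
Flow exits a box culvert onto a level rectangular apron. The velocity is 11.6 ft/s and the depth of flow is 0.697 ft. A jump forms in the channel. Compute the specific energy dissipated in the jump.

ΔE = 0.464 ft

Fr₁ = V₁/√(g·y₁) = 11.6/√(32.2×0.697) = 2.45.
Sequent-depth ratio: y₂/y₁ = ½[√(1 + 8Fr₁²) − 1] = ½[√48.96 − 1] = 3.00.
y₂ = 3.00 × 0.697 = 2.09 ft.
q = V₁·y₁ = 11.6 × 0.697 = 8.09 ft²/s. V₂ = q/y₂ = 8.09/2.09 = 3.87 ft/s. E₁ = y₁ + V₁²/2g = 2.79 ft; E₂ = y₂ + V₂²/2g = 2.32 ft. ΔE = E₁ − E₂ = 0.464 ft.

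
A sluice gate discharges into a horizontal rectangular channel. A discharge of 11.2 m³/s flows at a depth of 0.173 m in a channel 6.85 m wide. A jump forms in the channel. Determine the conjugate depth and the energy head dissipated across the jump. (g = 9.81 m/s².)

q = Q/b = 11.2/6.85 = 1.64 m²/s; V₁ = q/y₁ = 9.45 m/s. Fr₁ = V₁/√(g·y₁) = 7.25.
By Bélanger, y₂/y₁ = ½[√(1 + 8Fr₁²) − 1] = ½[√422.1 − 1] = 9.77.
y₂ = 9.77 × 0.173 = 1.69 m.
V₂ = q/y₂ = 1.64/1.69 = 0.967 m/s. E₁ = y₁ + V₁²/2g = 4.73 m; E₂ = y₂ + V₂²/2g = 1.74 m. ΔE = E₁ − E₂ = 2.99 m.

y₂ = 1.69 m; ΔE = 2.99 m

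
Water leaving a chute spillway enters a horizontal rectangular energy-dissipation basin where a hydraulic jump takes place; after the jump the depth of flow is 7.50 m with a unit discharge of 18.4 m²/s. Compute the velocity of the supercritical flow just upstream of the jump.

V₂ = q/y₂ = 18.4/7.50 = 2.45 m/s; Fr₂ = V₂/√(g·y₂) = 0.286.
Applying the sequent-depth relation in reverse, y₁/y₂ = ½[√(1 + 8Fr₂²) − 1] = ½[√1.654 − 1] = 0.143.
y₁ = 0.143 × 7.50 = 1.07 m.
V₁ = q/y₁ = 18.4/1.07 = 17.1 m/s.

V₁ = 17.1 m/s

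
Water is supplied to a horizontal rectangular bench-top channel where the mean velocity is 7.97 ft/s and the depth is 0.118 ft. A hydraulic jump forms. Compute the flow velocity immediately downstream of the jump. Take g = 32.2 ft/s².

Fr₁ = V₁/√(g·y₁) = 7.97/√(32.2×0.118) = 4.09.
By Bélanger, y₂/y₁ = ½[√(1 + 8Fr₁²) − 1] = ½[√134.7 − 1] = 5.30.
y₂ = 5.30 × 0.118 = 0.626 ft.
q = V₁·y₁ = 7.97 × 0.118 = 0.940 ft²/s.
V₂ = q/y₂ = 0.940/0.626 = 1.50 ft/s.

V₂ = 1.50 ft/s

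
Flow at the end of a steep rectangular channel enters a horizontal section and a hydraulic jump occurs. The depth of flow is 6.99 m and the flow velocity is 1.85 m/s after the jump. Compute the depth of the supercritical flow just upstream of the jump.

y₁ = 0.639 m

Fr₂ = V₂/√(g·y₂) = 1.85/√(9.81×6.99) = 0.223.
Since the conjugate-depth ratio holds either way, y₁/y₂ = ½[√(1 + 8Fr₂²) − 1] = ½[√1.399 − 1] = 0.0915.
y₁ = 0.0915 × 6.99 = 0.639 m.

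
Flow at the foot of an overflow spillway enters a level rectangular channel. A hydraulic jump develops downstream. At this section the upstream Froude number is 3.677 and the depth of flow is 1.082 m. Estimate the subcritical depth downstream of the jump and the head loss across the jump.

y₂ = 5.111 m; ΔE = 2.957 m

Fr₁ = 3.677 (given).
Bélanger equation: y₂/y₁ = ½[√(1 + 8Fr₁²) − 1] = ½[√109.16 − 1] = 4.724.
y₂ = 4.724 × 1.082 = 5.111 m.
V₁ = Fr₁·√(g·y₁) = 3.677×√(9.81×1.082) = 11.98 m/s; q = V₁·y₁ = 12.96 m²/s. V₂ = q/y₂ = 12.96/5.111 = 2.536 m/s. E₁ = y₁ + V₁²/2g = 8.396 m; E₂ = y₂ + V₂²/2g = 5.439 m. ΔE = E₁ − E₂ = 2.957 m.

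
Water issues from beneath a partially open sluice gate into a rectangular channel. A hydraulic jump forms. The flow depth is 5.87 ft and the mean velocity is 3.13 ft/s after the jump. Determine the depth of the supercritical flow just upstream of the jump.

Fr₂ = V₂/√(g·y₂) = 3.13/√(32.2×5.87) = 0.228.
Applying the sequent-depth relation in reverse, y₁/y₂ = ½[√(1 + 8Fr₂²) − 1] = ½[√1.415 − 1] = 0.0947.
y₁ = 0.0947 × 5.87 = 0.556 ft.

y₁ = 0.556 ft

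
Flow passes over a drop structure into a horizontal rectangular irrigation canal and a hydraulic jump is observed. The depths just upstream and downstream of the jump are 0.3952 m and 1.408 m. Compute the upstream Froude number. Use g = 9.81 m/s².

Fr₁ = 2.851

For a rectangular channel the momentum equation gives q² = ½·g·y₁·y₂·(y₁ + y₂) = ½×9.81×0.3952×1.408×1.803 = 4.922.
q = √4.922 = 2.218 m²/s.
V₁ = q/y₁ = 5.614 m/s; Fr₁ = V₁/√(g·y₁) = 2.851.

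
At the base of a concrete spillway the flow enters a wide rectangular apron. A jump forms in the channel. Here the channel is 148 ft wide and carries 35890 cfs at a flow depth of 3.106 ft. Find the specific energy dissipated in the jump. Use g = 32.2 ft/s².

q = Q/b = 35890/148 = 242.5 ft²/s; V₁ = q/y₁ = 78.07 ft/s. Fr₁ = V₁/√(g·y₁) = 7.807.
By Bélanger, y₂/y₁ = ½[√(1 + 8Fr₁²) − 1] = ½[√488.59 − 1] = 10.55.
y₂ = 10.55 × 3.106 = 32.77 ft.
Head loss: ΔE = (y₂ − y₁)³/(4y₁y₂) = (32.77 − 3.106)³/(4×3.106×32.77) = 26115/407.2 = 64.13 ft.

ΔE = 64.13 ft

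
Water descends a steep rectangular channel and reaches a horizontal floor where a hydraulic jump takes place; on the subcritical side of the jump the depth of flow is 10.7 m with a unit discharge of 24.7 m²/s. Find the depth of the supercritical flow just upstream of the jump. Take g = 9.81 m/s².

y₁ = 0.994 m

V₂ = q/y₂ = 24.7/10.7 = 2.31 m/s; Fr₂ = V₂/√(g·y₂) = 0.225.
From the momentum equation (using Fr₂), y₁/y₂ = ½[√(1 + 8Fr₂²) − 1] = ½[√1.406 − 1] = 0.0929.
y₁ = 0.0929 × 10.7 = 0.994 m.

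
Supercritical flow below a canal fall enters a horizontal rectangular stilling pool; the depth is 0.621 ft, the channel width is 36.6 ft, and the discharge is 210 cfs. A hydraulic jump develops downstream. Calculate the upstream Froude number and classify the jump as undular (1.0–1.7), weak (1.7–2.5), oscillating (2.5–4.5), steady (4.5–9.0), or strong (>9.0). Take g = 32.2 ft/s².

Fr₁ = 2.07; weak jump

q = Q/b = 210/36.6 = 5.74 ft²/s; V₁ = q/y₁ = 9.24 ft/s. Fr₁ = V₁/√(g·y₁) = 2.07.
Fr₁ = 2.07 lies in the weak range.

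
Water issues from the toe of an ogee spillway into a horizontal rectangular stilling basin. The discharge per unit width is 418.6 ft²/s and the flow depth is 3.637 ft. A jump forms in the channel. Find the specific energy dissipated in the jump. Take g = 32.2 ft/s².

ΔE = 155.4 ft

V₁ = q/y₁ = 418.6/3.637 = 115.1 ft/s. Fr₁ = V₁/√(g·y₁) = 115.1/√(32.2×3.637) = 10.64.
Bélanger equation: y₂/y₁ = ½[√(1 + 8Fr₁²) − 1] = ½[√905.90 − 1] = 14.55.
y₂ = 14.55 × 3.637 = 52.92 ft.
V₂ = q/y₂ = 418.6/52.92 = 7.911 ft/s. E₁ = y₁ + V₁²/2g = 209.3 ft; E₂ = y₂ + V₂²/2g = 53.89 ft. ΔE = E₁ − E₂ = 155.4 ft.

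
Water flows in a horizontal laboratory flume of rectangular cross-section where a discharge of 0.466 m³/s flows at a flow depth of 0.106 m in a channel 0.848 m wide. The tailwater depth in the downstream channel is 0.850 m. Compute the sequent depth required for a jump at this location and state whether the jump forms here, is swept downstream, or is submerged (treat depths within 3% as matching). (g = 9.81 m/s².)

y₂ = 0.711 m; the jump is submerged

q = Q/b = 0.466/0.848 = 0.550 m²/s; V₁ = q/y₁ = 5.18 m/s. Fr₁ = V₁/√(g·y₁) = 5.08.
Bélanger equation: y₂/y₁ = ½[√(1 + 8Fr₁²) − 1] = ½[√207.8 − 1] = 6.71.
y₂ = 6.71 × 0.106 = 0.711 m.
Tailwater y_tw = 0.850 m: y_tw > y₂, so the jump is submerged.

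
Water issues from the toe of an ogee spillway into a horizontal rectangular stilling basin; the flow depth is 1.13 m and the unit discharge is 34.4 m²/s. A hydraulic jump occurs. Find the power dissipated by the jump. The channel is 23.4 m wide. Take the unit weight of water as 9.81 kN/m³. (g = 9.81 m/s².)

P = 268501 kW

V₁ = q/y₁ = 34.4/1.13 = 30.4 m/s. Fr₁ = V₁/√(g·y₁) = 30.4/√(9.81×1.13) = 9.14.
Sequent-depth ratio: y₂/y₁ = ½[√(1 + 8Fr₁²) − 1] = ½[√669.8 − 1] = 12.4.
y₂ = 12.4 × 1.13 = 14.1 m.
Head loss: ΔE = (y₂ − y₁)³/(4y₁y₂) = (14.1 − 1.13)³/(4×1.13×14.1) = 2160/63.5 = 34.0 m.
Q = q·b = 34.4 × 23.4 = 805 m³/s. P = γ·Q·ΔE = 9.81 × 805 × 34.0 = 268501 kW.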